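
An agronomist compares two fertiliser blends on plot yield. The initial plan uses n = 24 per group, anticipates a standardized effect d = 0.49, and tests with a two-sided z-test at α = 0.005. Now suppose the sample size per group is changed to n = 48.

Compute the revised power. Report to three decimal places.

Power ≈ 0.342

With n = 48 per group: δ = d·√(n/2) = 0.49 × √(48/2) = 2.4005. Critical value z_{0.0025} = 2.807.
Revised power = Φ(δ − 2.807) + Φ(−δ − 2.807) = Φ(-0.407) + Φ(-5.208) = 0.3422 + 0.0000 = 0.3422.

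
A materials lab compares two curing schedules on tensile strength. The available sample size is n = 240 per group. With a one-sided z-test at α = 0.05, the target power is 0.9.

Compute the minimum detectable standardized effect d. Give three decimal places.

d ≈ 0.267

Required noncentrality: δ = z_{0.05} + z_{0.10} = 1.645 + 1.282 = 2.926.
δ = d·√(n/2) ⇒ d = δ/√(n/2) = 2.926/√(240/2) = 0.2671.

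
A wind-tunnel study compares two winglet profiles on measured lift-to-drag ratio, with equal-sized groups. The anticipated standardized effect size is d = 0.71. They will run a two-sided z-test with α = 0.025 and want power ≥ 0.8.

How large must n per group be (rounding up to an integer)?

For power 0.8 need Φ(δ − z_{0.0125}) = 0.8, so δ = z_{0.0125} + z_{0.20} = 2.241 + 0.842 = 3.083.
(Ignoring the negligible lower-tail rejection probability gives the usual closed-form inversion.)
δ = d·√(n/2) ⇒ n = 2(δ/d)² = 2 × (3.083 / 0.71)² = 37.71.
Round up to the next whole unit.

n = 38 per group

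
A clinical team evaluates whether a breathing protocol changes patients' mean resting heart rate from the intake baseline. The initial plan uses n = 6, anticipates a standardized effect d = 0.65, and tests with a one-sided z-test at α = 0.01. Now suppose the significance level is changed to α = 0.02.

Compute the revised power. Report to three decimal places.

Power ≈ 0.322

δ = d·√n = 0.65 × √6 = 1.5922 (unchanged). New critical value: z_{0.02} = 2.054.
Revised power = P(Z > 2.054 − δ) = Φ(-0.462) = 0.3222.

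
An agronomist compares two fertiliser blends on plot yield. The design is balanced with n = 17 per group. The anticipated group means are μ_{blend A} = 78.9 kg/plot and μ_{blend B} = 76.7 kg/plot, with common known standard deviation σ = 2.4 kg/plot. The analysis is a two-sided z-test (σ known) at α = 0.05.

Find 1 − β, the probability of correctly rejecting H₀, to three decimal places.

Standardized effect: d = |μ_{blend A} − μ_{blend B}| / σ = |78.9 − 76.7| / 2.4 = 0.9167
Noncentrality parameter: δ = d·√(n/2) = 0.9167 × √(17/2) = 2.6725
Critical value for a two-sided test at α = 0.05: z_{α/2} = 1.960.
Power = Φ(δ − 1.960) + Φ(−δ − 1.960) = Φ(0.713) + Φ(-4.632) = 0.7619 + 0.0000 = 0.7619.

Power ≈ 0.762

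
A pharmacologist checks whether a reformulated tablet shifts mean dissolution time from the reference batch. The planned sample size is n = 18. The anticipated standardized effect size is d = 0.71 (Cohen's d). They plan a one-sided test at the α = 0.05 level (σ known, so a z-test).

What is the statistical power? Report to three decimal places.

Noncentrality parameter: δ = d·√n = 0.71 × √18 = 3.0123
One-sided α = 0.05 → critical value z_{0.05} = 1.645.
Power = Φ(δ − 1.645) = Φ(1.367) = 0.9143.

Power ≈ 0.914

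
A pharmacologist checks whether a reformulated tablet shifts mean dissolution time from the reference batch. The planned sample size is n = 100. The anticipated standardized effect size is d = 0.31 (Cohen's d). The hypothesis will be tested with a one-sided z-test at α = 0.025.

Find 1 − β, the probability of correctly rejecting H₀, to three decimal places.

Power ≈ 0.873

Noncentrality parameter: λ = d·√n = 0.31 × √100 = 3.1000
One-sided α = 0.025 → critical value z_{0.025} = 1.960.
Power = P(Z > 1.960 − λ) = Φ(1.140) = 0.8729.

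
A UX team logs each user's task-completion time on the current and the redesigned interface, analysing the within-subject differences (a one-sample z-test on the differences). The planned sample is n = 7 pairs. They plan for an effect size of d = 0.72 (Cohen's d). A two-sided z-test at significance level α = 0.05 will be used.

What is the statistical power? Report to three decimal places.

Power ≈ 0.478

Noncentrality parameter: λ = d·√n = 0.72 × √7 = 1.9049
Two-sided α = 0.05 → critical value z_{0.025} = 1.960.
Power = Φ(λ − 1.960) + Φ(−λ − 1.960) = Φ(-0.055) + Φ(-3.865) = 0.4781 + 0.0001 = 0.4781.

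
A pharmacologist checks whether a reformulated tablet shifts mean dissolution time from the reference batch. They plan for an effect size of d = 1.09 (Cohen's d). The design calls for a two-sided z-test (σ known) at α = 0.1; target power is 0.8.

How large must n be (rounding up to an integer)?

n = 6

Set Φ(δ − 1.645) = 0.8; then δ − 1.645 = Φ⁻¹(0.8) = 0.842, giving δ = 2.486.
(For δ > 0 the lower-tail rejection region contributes negligibly to power, so the one-term inversion is standard.)
δ = d·√n ⇒ n = (δ/d)² = (2.486 / 1.09)² = 5.20.
Rounding up, n = 6.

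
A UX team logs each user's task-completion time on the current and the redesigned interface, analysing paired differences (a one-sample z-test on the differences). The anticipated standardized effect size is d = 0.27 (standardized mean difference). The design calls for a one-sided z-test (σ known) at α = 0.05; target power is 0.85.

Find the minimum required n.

For power 0.85 need Φ(δ − z_{0.05}) = 0.85, so δ = z_{0.05} + z_{0.15} = 1.645 + 1.036 = 2.681.
δ = d·√n ⇒ n = (δ/d)² = (2.681 / 0.27)² = 98.62.
Rounding up, n = 99.

n = 99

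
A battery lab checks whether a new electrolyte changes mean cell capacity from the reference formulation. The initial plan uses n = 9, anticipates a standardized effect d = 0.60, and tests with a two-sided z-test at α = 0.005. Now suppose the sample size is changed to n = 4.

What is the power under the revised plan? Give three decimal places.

With n = 4: δ = d·√n = 0.60 × √4 = 1.2000. Critical value z_{0.0025} = 2.807.
Revised power = Φ(δ − 2.807) + Φ(−δ − 2.807) = Φ(-1.607) + Φ(-4.007) = 0.0540 + 0.0000 = 0.0541.

Power ≈ 0.054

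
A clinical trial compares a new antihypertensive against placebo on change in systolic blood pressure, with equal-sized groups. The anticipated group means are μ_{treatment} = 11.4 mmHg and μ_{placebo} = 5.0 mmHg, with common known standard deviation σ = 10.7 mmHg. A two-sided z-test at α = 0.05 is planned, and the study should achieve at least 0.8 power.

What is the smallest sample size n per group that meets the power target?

Standardized effect: d = |μ_{treatment} − μ_{placebo}| / σ = |11.4 − 5.0| / 10.7 = 0.5981
Set Φ(δ − 1.960) = 0.8; then δ − 1.960 = Φ⁻¹(0.8) = 0.842, giving δ = 2.802.
(The Φ(−δ − z_{α/2}) term is vanishingly small for δ > 0 and is dropped in the standard sample-size formula.)
δ = d·√(n/2) ⇒ n = 2(δ/d)² = 2 × (2.802 / 0.5981)² = 43.88.
Rounding up, n = 44 per group.

n = 44 per group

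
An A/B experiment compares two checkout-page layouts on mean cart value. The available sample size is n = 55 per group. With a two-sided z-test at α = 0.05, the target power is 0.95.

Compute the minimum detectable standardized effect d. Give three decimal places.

Required noncentrality: δ = z_{0.025} + z_{0.05} = 1.960 + 1.645 = 3.605.
(The second rejection-region term Φ(−δ − z_{α/2}) is negligible and dropped.)
δ = d·√(n/2) ⇒ d = δ/√(n/2) = 3.605/√(55/2) = 0.6874.

d ≈ 0.687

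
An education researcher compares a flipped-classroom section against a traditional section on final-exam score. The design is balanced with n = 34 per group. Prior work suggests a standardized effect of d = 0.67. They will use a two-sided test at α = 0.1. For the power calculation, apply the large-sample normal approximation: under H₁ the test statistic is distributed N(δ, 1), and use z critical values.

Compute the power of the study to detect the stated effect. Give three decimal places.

Noncentrality parameter: δ = d·√(n/2) = 0.67 × √(34/2) = 2.7625
Critical value for a two-sided test at α = 0.1: z_{α/2} = 1.645.
Power = Φ(δ − 1.645) + Φ(−δ − 1.645) = Φ(1.118) + Φ(-4.407) = 0.8681 + 0.0000 = 0.8681.

Power ≈ 0.868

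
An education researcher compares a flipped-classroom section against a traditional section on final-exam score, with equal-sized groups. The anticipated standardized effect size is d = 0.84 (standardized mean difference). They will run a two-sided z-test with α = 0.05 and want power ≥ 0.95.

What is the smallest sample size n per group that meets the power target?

Set Φ(δ − 1.960) = 0.95; then δ − 1.960 = Φ⁻¹(0.95) = 1.645, giving δ = 3.605.
(For δ > 0 the lower-tail rejection region contributes negligibly to power, so the one-term inversion is standard.)
δ = d·√(n/2) ⇒ n = 2(δ/d)² = 2 × (3.605 / 0.84)² = 36.83.
Round up to the next whole unit.

n = 37 per group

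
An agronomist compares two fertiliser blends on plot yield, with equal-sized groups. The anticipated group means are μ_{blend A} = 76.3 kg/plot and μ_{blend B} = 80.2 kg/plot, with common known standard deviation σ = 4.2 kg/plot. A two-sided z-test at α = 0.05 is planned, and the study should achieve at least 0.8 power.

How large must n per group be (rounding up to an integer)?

Standardized effect: d = |μ_{blend A} − μ_{blend B}| / σ = |76.3 − 80.2| / 4.2 = 0.9286
For power 0.8 need Φ(δ − z_{0.025}) = 0.8, so δ = z_{0.025} + z_{0.20} = 1.960 + 0.842 = 2.802.
(For δ > 0 the lower-tail rejection region contributes negligibly to power, so the one-term inversion is standard.)
δ = d·√(n/2) ⇒ n = 2(δ/d)² = 2 × (2.802 / 0.9286)² = 18.21.
Rounding up, n = 19 per group.

n = 19 per group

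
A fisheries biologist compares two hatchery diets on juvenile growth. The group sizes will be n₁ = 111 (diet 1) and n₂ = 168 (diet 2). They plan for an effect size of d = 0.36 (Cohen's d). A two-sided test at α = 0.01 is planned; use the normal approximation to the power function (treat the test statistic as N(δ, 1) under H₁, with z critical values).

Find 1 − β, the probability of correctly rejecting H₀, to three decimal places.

Power ≈ 0.643

Noncentrality parameter: δ = d / √(1/n₁ + 1/n₂) = 0.36 / √(1/111 + 1/168) = 2.9432
Two-sided α = 0.01 → critical value z_{0.005} = 2.576.
Power = Φ(δ − 2.576) + Φ(−δ − 2.576) = Φ(0.367) + Φ(-5.519) = 0.6433 + 0.0000 = 0.6433.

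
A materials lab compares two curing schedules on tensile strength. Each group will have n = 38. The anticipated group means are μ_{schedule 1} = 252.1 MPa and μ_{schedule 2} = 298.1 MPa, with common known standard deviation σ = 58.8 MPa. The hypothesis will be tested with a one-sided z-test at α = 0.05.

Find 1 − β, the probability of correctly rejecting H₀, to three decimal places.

Power ≈ 0.961

Standardized effect: d = |μ_{schedule 1} − μ_{schedule 2}| / σ = |252.1 − 298.1| / 58.8 = 0.7823
Noncentrality parameter: δ = d·√(n/2) = 0.7823 × √(38/2) = 3.4100
One-sided α = 0.05 → critical value z_{0.05} = 1.645.
Power = P(Z > 1.645 − δ) = Φ(1.765) = 0.9612.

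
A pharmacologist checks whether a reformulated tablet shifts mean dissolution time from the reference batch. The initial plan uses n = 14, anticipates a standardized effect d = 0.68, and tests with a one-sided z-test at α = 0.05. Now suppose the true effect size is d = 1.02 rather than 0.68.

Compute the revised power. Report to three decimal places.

With d = 1.02: δ = d·√n = 1.02 × √14 = 3.8165. Critical value z_{0.05} = 1.645.
Revised power = P(Z > 1.645 − δ) = Φ(2.172) = 0.9851.

Power ≈ 0.985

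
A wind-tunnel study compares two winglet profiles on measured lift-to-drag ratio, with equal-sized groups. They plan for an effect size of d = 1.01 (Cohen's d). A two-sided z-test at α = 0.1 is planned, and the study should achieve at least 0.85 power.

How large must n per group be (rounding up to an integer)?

Set Φ(δ − 1.645) = 0.85; then δ − 1.645 = Φ⁻¹(0.85) = 1.036, giving δ = 2.681.
(For δ > 0 the lower-tail rejection region contributes negligibly to power, so the one-term inversion is standard.)
δ = d·√(n/2) ⇒ n = 2(δ/d)² = 2 × (2.681 / 1.01)² = 14.10.
Round up to the next whole unit.

n = 15 per group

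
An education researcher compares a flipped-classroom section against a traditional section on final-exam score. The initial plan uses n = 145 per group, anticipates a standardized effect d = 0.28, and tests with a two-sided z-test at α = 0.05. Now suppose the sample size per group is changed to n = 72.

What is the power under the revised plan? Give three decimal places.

Power ≈ 0.390

With n = 72 per group: δ = d·√(n/2) = 0.28 × √(72/2) = 1.6800. Critical value z_{0.025} = 1.960.
Revised power = Φ(δ − 1.960) + Φ(−δ − 1.960) = Φ(-0.280) + Φ(-3.640) = 0.3898 + 0.0001 = 0.3899.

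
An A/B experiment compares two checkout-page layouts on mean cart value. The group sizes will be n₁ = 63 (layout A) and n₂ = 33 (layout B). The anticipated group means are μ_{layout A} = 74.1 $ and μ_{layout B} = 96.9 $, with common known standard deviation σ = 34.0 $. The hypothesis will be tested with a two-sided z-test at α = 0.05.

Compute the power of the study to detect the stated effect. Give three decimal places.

Power ≈ 0.877

Standardized effect: d = |μ_{layout A} − μ_{layout B}| / σ = |74.1 − 96.9| / 34.0 = 0.6706
Noncentrality parameter: δ = d / √(1/n₁ + 1/n₂) = 0.6706 / √(1/63 + 1/33) = 3.1207
Two-sided α = 0.05 → critical value z_{0.025} = 1.960.
Power = Φ(δ − 1.960) + Φ(−δ − 1.960) = Φ(1.161) + Φ(-5.081) = 0.8771 + 0.0000 = 0.8771.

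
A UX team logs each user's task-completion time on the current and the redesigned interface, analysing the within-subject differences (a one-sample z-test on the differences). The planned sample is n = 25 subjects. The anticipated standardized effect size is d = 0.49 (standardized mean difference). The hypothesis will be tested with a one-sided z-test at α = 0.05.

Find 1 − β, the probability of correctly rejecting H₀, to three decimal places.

Power ≈ 0.790

Noncentrality parameter: δ = d·√n = 0.49 × √25 = 2.4500
Critical value for a one-sided test at α = 0.05: z_α = 1.645.
Power = Φ(δ − 1.645) = Φ(0.805) = 0.7896.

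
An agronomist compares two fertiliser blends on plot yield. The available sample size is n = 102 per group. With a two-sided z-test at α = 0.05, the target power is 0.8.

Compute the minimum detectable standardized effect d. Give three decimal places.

d ≈ 0.392

Need Φ(δ − 1.960) = 0.8, so δ = 1.960 + 0.842 = 2.802.
(The second rejection-region term Φ(−δ − z_{α/2}) is negligible and dropped.)
δ = d·√(n/2) ⇒ d = δ/√(n/2) = 2.802/√(102/2) = 0.3923.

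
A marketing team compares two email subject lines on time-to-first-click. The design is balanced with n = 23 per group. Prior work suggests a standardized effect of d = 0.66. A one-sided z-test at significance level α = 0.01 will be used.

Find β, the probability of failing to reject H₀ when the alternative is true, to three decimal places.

β ≈ 0.535

Noncentrality parameter: δ = d·√(n/2) = 0.66 × √(23/2) = 2.2382
One-sided α = 0.01 → critical value z_{0.01} = 2.326.
Power = Φ(δ − 2.326) = Φ(-0.088) = 0.4649.
Type II error: β = 1 − power = 1 − 0.4649 = 0.5351.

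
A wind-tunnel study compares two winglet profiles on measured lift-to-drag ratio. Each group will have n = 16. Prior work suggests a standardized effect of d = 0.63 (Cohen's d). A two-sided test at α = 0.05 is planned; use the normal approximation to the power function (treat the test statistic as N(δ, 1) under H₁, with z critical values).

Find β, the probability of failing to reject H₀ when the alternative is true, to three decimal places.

β ≈ 0.571

Noncentrality parameter: δ = d·√(n/2) = 0.63 × √(16/2) = 1.7819
Critical value for a two-sided test at α = 0.05: z_{α/2} = 1.960.
Power = Φ(δ − 1.960) + Φ(−δ − 1.960) = Φ(-0.178) + Φ(-3.742) = 0.4293 + 0.0001 = 0.4294.
Type II error: β = 1 − power = 1 − 0.4294 = 0.5706.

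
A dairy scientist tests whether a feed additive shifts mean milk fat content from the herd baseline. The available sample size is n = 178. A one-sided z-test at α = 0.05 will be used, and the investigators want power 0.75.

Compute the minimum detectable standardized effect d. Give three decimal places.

Required noncentrality: δ = z_{0.05} + z_{0.25} = 1.645 + 0.674 = 2.319.
δ = d·√n ⇒ d = δ/√n = 2.319/√178 = 0.1738.

d ≈ 0.174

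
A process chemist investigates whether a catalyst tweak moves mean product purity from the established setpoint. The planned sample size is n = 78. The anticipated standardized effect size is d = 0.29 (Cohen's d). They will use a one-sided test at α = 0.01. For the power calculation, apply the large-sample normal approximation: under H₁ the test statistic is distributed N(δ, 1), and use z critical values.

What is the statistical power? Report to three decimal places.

Power ≈ 0.593

Noncentrality parameter: δ = d·√n = 0.29 × √78 = 2.5612
Critical value for a one-sided test at α = 0.01: z_α = 2.326.
Power = P(Z > 2.326 − δ) = Φ(0.235) = 0.5928.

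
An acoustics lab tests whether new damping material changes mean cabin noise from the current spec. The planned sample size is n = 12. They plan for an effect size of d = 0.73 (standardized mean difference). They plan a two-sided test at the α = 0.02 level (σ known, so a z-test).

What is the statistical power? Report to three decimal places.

Noncentrality parameter: λ = d·√n = 0.73 × √12 = 2.5288
Critical value for a two-sided test at α = 0.02: z_{α/2} = 2.326.
Power = Φ(λ − 2.326) + Φ(−λ − 2.326) = Φ(0.202) + Φ(-4.855) = 0.5802 + 0.0000 = 0.5802.

Power ≈ 0.580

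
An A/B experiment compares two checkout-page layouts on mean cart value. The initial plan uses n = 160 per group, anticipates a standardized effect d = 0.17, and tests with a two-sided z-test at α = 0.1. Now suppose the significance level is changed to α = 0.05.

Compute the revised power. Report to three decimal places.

δ = d·√(n/2) = 0.17 × √(160/2) = 1.5205 (unchanged). New critical value: z_{0.025} = 1.960.
Revised power = Φ(δ − 1.960) + Φ(−δ − 1.960) = Φ(-0.439) + Φ(-3.480) = 0.3302 + 0.0003 = 0.3304.

Power ≈ 0.330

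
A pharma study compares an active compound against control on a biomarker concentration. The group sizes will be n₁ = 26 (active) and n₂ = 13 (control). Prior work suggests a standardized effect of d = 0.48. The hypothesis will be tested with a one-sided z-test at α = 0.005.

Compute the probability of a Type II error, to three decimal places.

β ≈ 0.878

Noncentrality parameter: δ = d / √(1/n₁ + 1/n₂) = 0.48 / √(1/26 + 1/13) = 1.4131
One-sided α = 0.005 → critical value z_{0.005} = 2.576.
Power = Φ(δ − 2.576) = Φ(-1.163) = 0.1225.
Type II error: β = 1 − power = 1 − 0.1225 = 0.8775.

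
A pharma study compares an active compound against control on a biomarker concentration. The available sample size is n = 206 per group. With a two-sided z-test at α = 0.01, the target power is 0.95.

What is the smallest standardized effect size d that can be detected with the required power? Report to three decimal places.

Required noncentrality: δ = z_{0.005} + z_{0.05} = 2.576 + 1.645 = 4.221.
(Lower-tail contribution to power is negligible for δ > 0.)
δ = d·√(n/2) ⇒ d = δ/√(n/2) = 4.221/√(206/2) = 0.4159.

d ≈ 0.416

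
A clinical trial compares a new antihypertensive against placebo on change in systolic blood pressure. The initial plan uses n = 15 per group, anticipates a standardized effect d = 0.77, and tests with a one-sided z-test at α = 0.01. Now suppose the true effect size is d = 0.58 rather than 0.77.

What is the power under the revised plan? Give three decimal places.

With d = 0.58: δ = d·√(n/2) = 0.58 × √(15/2) = 1.5884. Critical value z_{0.01} = 2.326.
Revised power = P(Z > 2.326 − δ) = Φ(-0.738) = 0.2303.

Power ≈ 0.230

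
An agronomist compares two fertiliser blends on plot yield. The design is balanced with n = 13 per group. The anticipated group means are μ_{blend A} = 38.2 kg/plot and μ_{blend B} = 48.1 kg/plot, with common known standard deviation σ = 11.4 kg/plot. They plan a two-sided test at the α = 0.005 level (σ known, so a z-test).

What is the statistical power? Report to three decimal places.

Power ≈ 0.277

Standardized effect: d = |μ_{blend A} − μ_{blend B}| / σ = |38.2 − 48.1| / 11.4 = 0.8684
Noncentrality parameter: λ = d·√(n/2) = 0.8684 × √(13/2) = 2.2140
Two-sided α = 0.005 → critical value z_{0.0025} = 2.807.
Power = Φ(λ − 2.807) + Φ(−λ − 2.807) = Φ(-0.593) + Φ(-5.021) = 0.2766 + 0.0000 = 0.2766.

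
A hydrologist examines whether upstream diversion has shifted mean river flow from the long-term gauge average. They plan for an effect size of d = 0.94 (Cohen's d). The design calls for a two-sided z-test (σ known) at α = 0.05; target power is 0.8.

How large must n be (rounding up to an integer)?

Set Φ(δ − 1.960) = 0.8; then δ − 1.960 = Φ⁻¹(0.8) = 0.842, giving δ = 2.802.
(For δ > 0 the lower-tail rejection region contributes negligibly to power, so the one-term inversion is standard.)
δ = d·√n ⇒ n = (δ/d)² = (2.802 / 0.94)² = 8.88.
Rounding up, n = 9.

n = 9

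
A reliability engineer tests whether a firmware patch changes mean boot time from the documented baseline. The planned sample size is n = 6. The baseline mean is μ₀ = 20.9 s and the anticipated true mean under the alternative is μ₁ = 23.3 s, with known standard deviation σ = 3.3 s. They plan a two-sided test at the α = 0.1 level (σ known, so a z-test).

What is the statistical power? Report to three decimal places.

Standardized effect: d = |μ₁ − μ₀| / σ = |23.3 − 20.9| / 3.3 = 0.7273
Noncentrality parameter: δ = d·√n = 0.7273 × √6 = 1.7814
Critical value for a two-sided test at α = 0.1: z_{α/2} = 1.645.
Power = Φ(δ − 1.645) + Φ(−δ − 1.645) = Φ(0.137) + Φ(-3.426) = 0.5543 + 0.0003 = 0.5546.

Power ≈ 0.555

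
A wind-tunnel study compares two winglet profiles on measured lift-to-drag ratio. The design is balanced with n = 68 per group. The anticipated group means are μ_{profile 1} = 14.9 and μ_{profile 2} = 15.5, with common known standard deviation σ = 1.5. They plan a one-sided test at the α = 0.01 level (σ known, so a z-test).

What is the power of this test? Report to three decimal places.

Standardized effect: d = |μ_{profile 1} − μ_{profile 2}| / σ = |14.9 − 15.5| / 1.5 = 0.4000
Noncentrality parameter: δ = d·√(n/2) = 0.4000 × √(68/2) = 2.3324
Critical value for a one-sided test at α = 0.01: z_α = 2.326.
Power = P(Z > 2.326 − δ) = Φ(0.006) = 0.5024.

Power ≈ 0.502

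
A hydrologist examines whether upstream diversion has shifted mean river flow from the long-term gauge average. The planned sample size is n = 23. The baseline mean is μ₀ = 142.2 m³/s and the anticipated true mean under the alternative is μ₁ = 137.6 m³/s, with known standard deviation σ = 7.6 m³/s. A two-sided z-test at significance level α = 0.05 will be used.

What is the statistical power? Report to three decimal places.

Power ≈ 0.827

Standardized effect: d = |μ₁ − μ₀| / σ = |137.6 − 142.2| / 7.6 = 0.6053
Noncentrality parameter: δ = d·√n = 0.6053 × √23 = 2.9027
Critical value for a two-sided test at α = 0.05: z_{α/2} = 1.960.
Power = Φ(δ − 1.960) + Φ(−δ − 1.960) = Φ(0.943) + Φ(-4.863) = 0.8271 + 0.0000 = 0.8271.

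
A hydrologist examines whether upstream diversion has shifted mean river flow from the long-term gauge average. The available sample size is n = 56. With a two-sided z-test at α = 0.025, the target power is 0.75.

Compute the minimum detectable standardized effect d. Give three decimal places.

Need Φ(δ − 2.241) = 0.75, so δ = 2.241 + 0.674 = 2.916.
(Lower-tail contribution to power is negligible for δ > 0.)
δ = d·√n ⇒ d = δ/√n = 2.916/√56 = 0.3897.

d ≈ 0.390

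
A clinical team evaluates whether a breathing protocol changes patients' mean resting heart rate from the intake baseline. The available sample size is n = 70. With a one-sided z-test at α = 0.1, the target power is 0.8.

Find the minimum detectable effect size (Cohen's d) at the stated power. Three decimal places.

Need Φ(δ − 1.282) = 0.8, so δ = 1.282 + 0.842 = 2.123.
δ = d·√n ⇒ d = δ/√n = 2.123/√70 = 0.2538.

d ≈ 0.254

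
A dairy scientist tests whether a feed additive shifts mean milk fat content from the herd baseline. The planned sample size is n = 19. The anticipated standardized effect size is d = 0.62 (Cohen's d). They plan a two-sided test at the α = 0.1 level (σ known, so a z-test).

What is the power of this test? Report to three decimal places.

Power ≈ 0.855

Noncentrality parameter: δ = d·√n = 0.62 × √19 = 2.7025
Critical value for a two-sided test at α = 0.1: z_{α/2} = 1.645.
Power = Φ(δ − 1.645) + Φ(−δ − 1.645) = Φ(1.058) + Φ(-4.347) = 0.8549 + 0.0000 = 0.8549.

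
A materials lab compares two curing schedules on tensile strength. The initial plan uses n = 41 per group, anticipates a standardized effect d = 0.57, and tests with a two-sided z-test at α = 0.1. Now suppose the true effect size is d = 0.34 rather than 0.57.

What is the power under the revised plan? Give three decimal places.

Power ≈ 0.459

With d = 0.34: δ = d·√(n/2) = 0.34 × √(41/2) = 1.5394. Critical value z_{0.05} = 1.645.
Revised power = Φ(δ − 1.645) + Φ(−δ − 1.645) = Φ(-0.105) + Φ(-3.184) = 0.4580 + 0.0007 = 0.4587.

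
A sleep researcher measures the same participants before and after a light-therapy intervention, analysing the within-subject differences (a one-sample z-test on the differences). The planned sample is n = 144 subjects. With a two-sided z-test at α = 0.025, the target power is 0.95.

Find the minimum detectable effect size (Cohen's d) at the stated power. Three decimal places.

d ≈ 0.324

Need Φ(δ − 2.241) = 0.95, so δ = 2.241 + 1.645 = 3.886.
(The second rejection-region term Φ(−δ − z_{α/2}) is negligible and dropped.)
δ = d·√n ⇒ d = δ/√n = 3.886/√144 = 0.3239.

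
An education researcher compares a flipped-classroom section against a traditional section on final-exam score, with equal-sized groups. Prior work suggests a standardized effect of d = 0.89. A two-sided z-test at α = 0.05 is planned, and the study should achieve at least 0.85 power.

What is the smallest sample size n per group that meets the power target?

Set Φ(δ − 1.960) = 0.85; then δ − 1.960 = Φ⁻¹(0.85) = 1.036, giving δ = 2.996.
(The Φ(−δ − z_{α/2}) term is vanishingly small for δ > 0 and is dropped in the standard sample-size formula.)
δ = d·√(n/2) ⇒ n = 2(δ/d)² = 2 × (2.996 / 0.89)² = 22.67.
Round up to the next whole unit.

n = 23 per group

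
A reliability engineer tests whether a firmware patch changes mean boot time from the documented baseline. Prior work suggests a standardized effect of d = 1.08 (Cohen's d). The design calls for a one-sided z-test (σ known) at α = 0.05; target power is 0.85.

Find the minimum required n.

Set Φ(δ − 1.645) = 0.85; then δ − 1.645 = Φ⁻¹(0.85) = 1.036, giving δ = 2.681.
δ = d·√n ⇒ n = (δ/d)² = (2.681 / 1.08)² = 6.16.
Rounding up, n = 7.

n = 7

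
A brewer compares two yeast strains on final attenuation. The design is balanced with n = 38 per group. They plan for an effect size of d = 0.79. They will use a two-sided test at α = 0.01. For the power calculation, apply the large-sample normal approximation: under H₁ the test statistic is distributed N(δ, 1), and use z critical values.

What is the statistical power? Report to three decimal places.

Noncentrality parameter: λ = d·√(n/2) = 0.79 × √(38/2) = 3.4435
Two-sided α = 0.01 → critical value z_{0.005} = 2.576.
Power = Φ(λ − 2.576) + Φ(−λ − 2.576) = Φ(0.868) + Φ(-6.019) = 0.8072 + 0.0000 = 0.8072.

Power ≈ 0.807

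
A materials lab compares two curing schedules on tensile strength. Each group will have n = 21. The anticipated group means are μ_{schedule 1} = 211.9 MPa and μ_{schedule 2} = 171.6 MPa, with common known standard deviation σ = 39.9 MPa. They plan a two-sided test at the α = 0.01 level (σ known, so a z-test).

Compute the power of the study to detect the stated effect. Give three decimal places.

Standardized effect: d = |μ_{schedule 1} − μ_{schedule 2}| / σ = |211.9 − 171.6| / 39.9 = 1.0100
Noncentrality parameter: δ = d·√(n/2) = 1.0100 × √(21/2) = 3.2729
Critical value for a two-sided test at α = 0.01: z_{α/2} = 2.576.
Power = Φ(δ − 2.576) + Φ(−δ − 2.576) = Φ(0.697) + Φ(-5.849) = 0.7571 + 0.0000 = 0.7571.

Power ≈ 0.757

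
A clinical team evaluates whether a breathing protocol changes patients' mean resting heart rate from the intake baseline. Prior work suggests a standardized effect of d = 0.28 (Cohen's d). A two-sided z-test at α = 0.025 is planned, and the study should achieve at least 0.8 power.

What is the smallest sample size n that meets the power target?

For power 0.8 need Φ(δ − z_{0.0125}) = 0.8, so δ = z_{0.0125} + z_{0.20} = 2.241 + 0.842 = 3.083.
(The Φ(−δ − z_{α/2}) term is vanishingly small for δ > 0 and is dropped in the standard sample-size formula.)
δ = d·√n ⇒ n = (δ/d)² = (3.083 / 0.28)² = 121.24.
Round up to the next whole unit.

n = 122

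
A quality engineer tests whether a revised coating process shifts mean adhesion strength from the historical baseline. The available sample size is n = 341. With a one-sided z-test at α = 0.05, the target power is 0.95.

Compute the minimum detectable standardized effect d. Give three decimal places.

d ≈ 0.178

Need Φ(δ − 1.645) = 0.95, so δ = 1.645 + 1.645 = 3.290.
δ = d·√n ⇒ d = δ/√n = 3.290/√341 = 0.1781.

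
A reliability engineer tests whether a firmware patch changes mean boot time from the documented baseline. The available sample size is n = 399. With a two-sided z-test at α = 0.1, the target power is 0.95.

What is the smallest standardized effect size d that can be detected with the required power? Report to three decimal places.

Need Φ(δ − 1.645) = 0.95, so δ = 1.645 + 1.645 = 3.290.
(Lower-tail contribution to power is negligible for δ > 0.)
δ = d·√n ⇒ d = δ/√n = 3.290/√399 = 0.1647.

d ≈ 0.165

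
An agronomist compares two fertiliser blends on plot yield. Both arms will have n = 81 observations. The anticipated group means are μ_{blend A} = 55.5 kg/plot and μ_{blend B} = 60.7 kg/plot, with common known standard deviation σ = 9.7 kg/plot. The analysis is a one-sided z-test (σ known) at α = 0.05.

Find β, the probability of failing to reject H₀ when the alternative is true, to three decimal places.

β ≈ 0.039

Standardized effect: d = |μ_{blend A} − μ_{blend B}| / σ = |55.5 − 60.7| / 9.7 = 0.5361
Noncentrality parameter: δ = d·√(n/2) = 0.5361 × √(81/2) = 3.4116
Critical value for a one-sided test at α = 0.05: z_α = 1.645.
Power = P(Z > 1.645 − δ) = Φ(1.767) = 0.9614.
Type II error: β = 1 − power = 1 − 0.9614 = 0.0386.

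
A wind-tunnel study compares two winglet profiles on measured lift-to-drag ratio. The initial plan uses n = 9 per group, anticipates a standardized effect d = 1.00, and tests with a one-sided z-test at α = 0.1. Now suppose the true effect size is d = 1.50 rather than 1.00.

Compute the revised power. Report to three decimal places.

With d = 1.50: δ = d·√(n/2) = 1.50 × √(9/2) = 3.1820. Critical value z_{0.1} = 1.282.
Revised power = Φ(δ − 1.282) = Φ(1.900) = 0.9713.

Power ≈ 0.971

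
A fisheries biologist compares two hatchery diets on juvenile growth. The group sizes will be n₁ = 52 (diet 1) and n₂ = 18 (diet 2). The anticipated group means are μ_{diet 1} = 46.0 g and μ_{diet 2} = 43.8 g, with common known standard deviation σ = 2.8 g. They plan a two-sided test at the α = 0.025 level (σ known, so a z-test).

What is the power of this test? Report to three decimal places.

Standardized effect: d = |μ_{diet 1} − μ_{diet 2}| / σ = |46.0 − 43.8| / 2.8 = 0.7857
Noncentrality parameter: δ = d / √(1/n₁ + 1/n₂) = 0.7857 / √(1/52 + 1/18) = 2.8731
Critical value for a two-sided test at α = 0.025: z_{α/2} = 2.241.
Power = Φ(δ − 2.241) + Φ(−δ − 2.241) = Φ(0.632) + Φ(-5.115) = 0.7362 + 0.0000 = 0.7362.

Power ≈ 0.736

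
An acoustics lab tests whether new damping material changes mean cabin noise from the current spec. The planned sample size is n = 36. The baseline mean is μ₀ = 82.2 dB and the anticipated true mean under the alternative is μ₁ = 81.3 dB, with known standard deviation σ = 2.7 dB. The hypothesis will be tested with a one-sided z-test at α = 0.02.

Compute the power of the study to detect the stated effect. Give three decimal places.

Power ≈ 0.479

Standardized effect: d = |μ₁ − μ₀| / σ = |81.3 − 82.2| / 2.7 = 0.3333
Noncentrality parameter: δ = d·√n = 0.3333 × √36 = 2.0000
Critical value for a one-sided test at α = 0.02: z_α = 2.054.
Power = Φ(δ − 2.054) = Φ(-0.054) = 0.4786.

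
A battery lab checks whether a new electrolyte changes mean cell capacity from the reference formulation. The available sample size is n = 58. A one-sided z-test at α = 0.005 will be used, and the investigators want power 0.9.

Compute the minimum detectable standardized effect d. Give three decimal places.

d ≈ 0.506

Required noncentrality: δ = z_{0.005} + z_{0.10} = 2.576 + 1.282 = 3.857.
δ = d·√n ⇒ d = δ/√n = 3.857/√58 = 0.5065.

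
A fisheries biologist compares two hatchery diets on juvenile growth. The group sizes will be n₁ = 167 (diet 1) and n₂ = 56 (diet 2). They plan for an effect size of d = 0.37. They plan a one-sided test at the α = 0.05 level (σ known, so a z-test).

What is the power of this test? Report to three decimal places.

Power ≈ 0.774

Noncentrality parameter: δ = d / √(1/n₁ + 1/n₂) = 0.37 / √(1/167 + 1/56) = 2.3961
Critical value for a one-sided test at α = 0.05: z_α = 1.645.
Power = P(Z > 1.645 − δ) = Φ(0.751) = 0.7737.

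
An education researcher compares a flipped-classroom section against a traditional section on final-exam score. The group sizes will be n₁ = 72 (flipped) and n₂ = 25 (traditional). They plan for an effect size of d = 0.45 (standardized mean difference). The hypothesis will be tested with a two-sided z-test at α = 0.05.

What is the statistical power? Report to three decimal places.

Power ≈ 0.491

Noncentrality parameter: δ = d / √(1/n₁ + 1/n₂) = 0.45 / √(1/72 + 1/25) = 1.9385
Two-sided α = 0.05 → critical value z_{0.025} = 1.960.
Power = Φ(δ − 1.960) + Φ(−δ − 1.960) = Φ(-0.021) + Φ(-3.898) = 0.4914 + 0.0000 = 0.4915.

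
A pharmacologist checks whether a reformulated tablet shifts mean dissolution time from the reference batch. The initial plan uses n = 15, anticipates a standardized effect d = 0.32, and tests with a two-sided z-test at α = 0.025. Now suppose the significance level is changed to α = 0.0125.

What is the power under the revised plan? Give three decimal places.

δ = d·√n = 0.32 × √15 = 1.2394 (unchanged). New critical value: z_{0.0063} = 2.498.
Revised power = Φ(δ − 2.498) + Φ(−δ − 2.498) = Φ(-1.258) + Φ(-3.737) = 0.1041 + 0.0001 = 0.1042.

Power ≈ 0.104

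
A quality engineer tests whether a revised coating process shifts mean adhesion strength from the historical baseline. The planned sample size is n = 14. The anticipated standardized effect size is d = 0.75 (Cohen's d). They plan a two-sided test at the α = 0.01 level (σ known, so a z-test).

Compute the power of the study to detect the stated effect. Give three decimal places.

Noncentrality parameter: δ = d·√n = 0.75 × √14 = 2.8062
Two-sided α = 0.01 → critical value z_{0.005} = 2.576.
Power = Φ(δ − 2.576) + Φ(−δ − 2.576) = Φ(0.230) + Φ(-5.382) = 0.5911 + 0.0000 = 0.5911.

Power ≈ 0.591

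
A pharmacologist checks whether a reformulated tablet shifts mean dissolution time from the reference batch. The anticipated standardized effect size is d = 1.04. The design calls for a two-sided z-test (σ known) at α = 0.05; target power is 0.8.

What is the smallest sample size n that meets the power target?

For power 0.8 need Φ(δ − z_{0.025}) = 0.8, so δ = z_{0.025} + z_{0.20} = 1.960 + 0.842 = 2.802.
(Ignoring the negligible lower-tail rejection probability gives the usual closed-form inversion.)
δ = d·√n ⇒ n = (δ/d)² = (2.802 / 1.04)² = 7.26.
Round up to the next whole unit.

n = 8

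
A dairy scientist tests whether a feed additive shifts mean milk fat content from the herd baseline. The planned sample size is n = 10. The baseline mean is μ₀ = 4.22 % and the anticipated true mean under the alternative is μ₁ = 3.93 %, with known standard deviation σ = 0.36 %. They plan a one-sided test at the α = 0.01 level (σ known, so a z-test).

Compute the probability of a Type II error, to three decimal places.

β ≈ 0.413

Standardized effect: d = |μ₁ − μ₀| / σ = |3.93 − 4.22| / 0.36 = 0.8056
Noncentrality parameter: δ = d·√n = 0.8056 × √10 = 2.5474
Critical value for a one-sided test at α = 0.01: z_α = 2.326.
Power = P(Z > 2.326 − δ) = Φ(0.221) = 0.5875.
Type II error: β = 1 − power = 1 − 0.5875 = 0.4125.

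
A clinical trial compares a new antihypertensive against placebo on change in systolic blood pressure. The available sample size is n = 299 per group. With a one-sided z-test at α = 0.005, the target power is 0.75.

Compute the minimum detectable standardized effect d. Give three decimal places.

d ≈ 0.266

Need Φ(δ − 2.576) = 0.75, so δ = 2.576 + 0.674 = 3.250.
δ = d·√(n/2) ⇒ d = δ/√(n/2) = 3.250/√(299/2) = 0.2658.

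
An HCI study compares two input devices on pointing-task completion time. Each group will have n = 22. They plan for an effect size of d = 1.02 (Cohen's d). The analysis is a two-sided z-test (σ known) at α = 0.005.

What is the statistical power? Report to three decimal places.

Noncentrality parameter: δ = d·√(n/2) = 1.02 × √(22/2) = 3.3830
Two-sided α = 0.005 → critical value z_{0.0025} = 2.807.
Power = Φ(δ − 2.807) + Φ(−δ − 2.807) = Φ(0.576) + Φ(-6.190) = 0.7177 + 0.0000 = 0.7177.

Power ≈ 0.718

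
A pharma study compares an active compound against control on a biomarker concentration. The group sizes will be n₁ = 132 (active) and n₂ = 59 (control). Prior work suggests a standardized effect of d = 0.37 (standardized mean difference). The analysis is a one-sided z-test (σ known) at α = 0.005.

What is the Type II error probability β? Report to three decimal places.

Noncentrality parameter: δ = d / √(1/n₁ + 1/n₂) = 0.37 / √(1/132 + 1/59) = 2.3626
One-sided α = 0.005 → critical value z_{0.005} = 2.576.
Power = P(Z > 2.576 − δ) = Φ(-0.213) = 0.4156.
Type II error: β = 1 − power = 1 − 0.4156 = 0.5844.

β ≈ 0.584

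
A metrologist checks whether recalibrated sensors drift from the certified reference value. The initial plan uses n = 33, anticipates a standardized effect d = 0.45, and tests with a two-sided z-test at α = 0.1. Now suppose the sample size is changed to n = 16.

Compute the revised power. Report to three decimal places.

Power ≈ 0.562

With n = 16: δ = d·√n = 0.45 × √16 = 1.8000. Critical value z_{0.05} = 1.645.
Revised power = Φ(δ − 1.645) + Φ(−δ − 1.645) = Φ(0.155) + Φ(-3.445) = 0.5616 + 0.0003 = 0.5619.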